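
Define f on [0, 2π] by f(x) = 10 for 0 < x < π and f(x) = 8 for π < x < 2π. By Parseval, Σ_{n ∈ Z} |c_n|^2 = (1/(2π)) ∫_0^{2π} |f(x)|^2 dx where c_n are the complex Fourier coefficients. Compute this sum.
Σ |c_n|^2 = 82

Parseval equates the L^2 energy of f (normalised by 1/(2π)) with the ℓ^2 sum of its Fourier coefficients: (1/(2π)) ∫_0^{2π} |f|^2 = Σ |c_n|^2.
Compute the left side: (1/(2π)) [∫_0^π 10^2 dx + ∫_π^{2π} 8^2 dx] = (1/(2π)) · (100π + 64π) = (100 + 64)/2 = 82.
So Σ_{n ∈ Z} |c_n|^2 = 82.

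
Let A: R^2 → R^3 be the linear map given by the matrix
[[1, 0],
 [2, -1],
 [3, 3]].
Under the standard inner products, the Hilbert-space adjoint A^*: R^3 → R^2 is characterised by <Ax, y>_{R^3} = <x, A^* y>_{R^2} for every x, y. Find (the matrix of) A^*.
A^* = A^T =
[[1, 2, 3],
 [0, -1, 3]]

For real matrices with standard dot products, the defining identity <Ax, y> = <x, A^* y> gives (Ax)^T y = x^T (A^*) y, i.e. x^T A^T y = x^T (A^*) y. Since this holds for all x, y, we must have A^* = A^T. Therefore
A^* =
[[1, 2, 3],
 [0, -1, 3]].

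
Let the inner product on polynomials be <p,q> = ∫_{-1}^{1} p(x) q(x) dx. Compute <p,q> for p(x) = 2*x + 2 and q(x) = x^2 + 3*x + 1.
<p,q> = 28/3

Expand the product: p(x)·q(x) = 2*x^3 + 8*x^2 + 8*x + 2.
∫_{-1}^{1} of each monomial x^k gives [2/(k+1) if k even, 0 if k odd]. Integrating term-by-term (or equivalently evaluating the antiderivative F(x) = x^4/2 + 8*x^3/3 + 4*x^2 + 2*x at the endpoints):
  F(1) − F(−1) = 55/6 − (-1/6) = 28/3.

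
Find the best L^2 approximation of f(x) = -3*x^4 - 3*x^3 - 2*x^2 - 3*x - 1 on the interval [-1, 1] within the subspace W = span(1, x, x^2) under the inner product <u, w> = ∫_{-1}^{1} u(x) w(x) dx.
g(x) = -32*x^2/7 - 24*x/5 - 26/35

The best approximation g ∈ W is the orthogonal projection of f onto W. Writing g = a_0 + a_1 x + a_2 x^2, the coefficients solve the normal equations G · a = b where
  G_{ij} = <φ_i, φ_j> and b_i = <f, φ_i>, with φ_0 = 1, φ_1 = x, φ_2 = x^2.
G =
  [2, 0, 2/3]
  [0, 2/3, 0]
  [2/3, 0, 2/5],
b = (-68/15, -16/5, -244/105).
Solving gives a_0 = -26/35, a_1 = -24/5, a_2 = -32/7, so
  g(x) = -32*x^2/7 - 24*x/5 - 26/35.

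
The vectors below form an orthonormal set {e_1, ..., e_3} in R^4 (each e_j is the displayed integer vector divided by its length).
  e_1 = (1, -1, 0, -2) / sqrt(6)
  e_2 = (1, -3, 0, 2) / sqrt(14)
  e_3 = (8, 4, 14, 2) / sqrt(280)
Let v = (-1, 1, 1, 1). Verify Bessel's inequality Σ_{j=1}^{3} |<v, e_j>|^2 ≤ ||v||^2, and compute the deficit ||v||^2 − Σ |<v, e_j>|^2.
Σ |<v, e_j>|^2 = 52/15; ||v||^2 = 4; deficit = 8/15

Write each e_j = u_j / sqrt(<u_j, u_j>) where u_j is the displayed integer vector. Then <v, e_j> = <v, u_j> / sqrt(<u_j, u_j>), so |<v, e_j>|^2 = <v, u_j>^2 / <u_j, u_j>.
Coefficients: <v, e_1> = -4/sqrt(6), <v, e_2> = -2/sqrt(14), <v, e_3> = 12/sqrt(280).
Square and sum: Σ |<v, e_j>|^2 = 52/15.
Compute ||v||^2 = v·v = 4.
Deficit = 4 − 52/15 = 8/15 ≥ 0, confirming Bessel's inequality. (The deficit equals ||v − Σ <v,e_j> e_j||^2, the squared distance from v to span{e_j}.)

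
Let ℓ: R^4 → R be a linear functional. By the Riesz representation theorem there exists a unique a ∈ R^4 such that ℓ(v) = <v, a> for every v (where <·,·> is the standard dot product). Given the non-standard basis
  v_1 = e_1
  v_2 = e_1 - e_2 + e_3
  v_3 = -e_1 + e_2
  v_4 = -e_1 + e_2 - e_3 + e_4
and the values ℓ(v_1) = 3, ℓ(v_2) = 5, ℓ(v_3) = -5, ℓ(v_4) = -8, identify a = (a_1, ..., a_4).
a = (3, -2, 0, -3)

Write a = (a_1, ..., a_4) in the standard basis. For each basis vector v_i, ℓ(v_i) = <v_i, a> is a linear equation in the a_j's. Collect the n equations into a matrix system V a = ℓ, where row i of V is v_i (expressed in the standard basis). Since V is invertible (lower-triangular with 1s on the diagonal, up to permutation), solve by back-substitution:
  V =
[[1, 0, 0, 0],
 [1, -1, 1, 0],
 [-1, 1, 0, 0],
 [-1, 1, -1, 1]]
  V a = (3, 5, -5, -8)
Solving gives a = (3, -2, 0, -3).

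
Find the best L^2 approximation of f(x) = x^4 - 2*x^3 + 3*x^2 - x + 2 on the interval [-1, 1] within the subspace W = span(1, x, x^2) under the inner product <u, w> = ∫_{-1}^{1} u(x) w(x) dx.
g(x) = 27*x^2/7 - 11*x/5 + 67/35

The best approximation g ∈ W is the orthogonal projection of f onto W. Writing g = a_0 + a_1 x + a_2 x^2, the coefficients solve the normal equations G · a = b where
  G_{ij} = <φ_i, φ_j> and b_i = <f, φ_i>, with φ_0 = 1, φ_1 = x, φ_2 = x^2.
G =
  [2, 0, 2/3]
  [0, 2/3, 0]
  [2/3, 0, 2/5],
b = (32/5, -22/15, 296/105).
Solving gives a_0 = 67/35, a_1 = -11/5, a_2 = 27/7, so
  g(x) = 27*x^2/7 - 11*x/5 + 67/35.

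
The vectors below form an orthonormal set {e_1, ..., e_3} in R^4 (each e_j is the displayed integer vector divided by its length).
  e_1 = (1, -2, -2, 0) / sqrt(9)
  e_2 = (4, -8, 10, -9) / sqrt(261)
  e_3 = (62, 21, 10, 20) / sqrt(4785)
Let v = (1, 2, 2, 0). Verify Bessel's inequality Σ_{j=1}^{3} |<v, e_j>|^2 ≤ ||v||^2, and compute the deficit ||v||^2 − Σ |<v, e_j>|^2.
Σ |<v, e_j>|^2 = 1469/165; ||v||^2 = 9; deficit = 16/165

Write each e_j = u_j / sqrt(<u_j, u_j>) where u_j is the displayed integer vector. Then <v, e_j> = <v, u_j> / sqrt(<u_j, u_j>), so |<v, e_j>|^2 = <v, u_j>^2 / <u_j, u_j>.
Coefficients: <v, e_1> = -7/sqrt(9), <v, e_2> = 8/sqrt(261), <v, e_3> = 124/sqrt(4785).
Square and sum: Σ |<v, e_j>|^2 = 1469/165.
Compute ||v||^2 = v·v = 9.
Deficit = 9 − 1469/165 = 16/165 ≥ 0, confirming Bessel's inequality. (The deficit equals ||v − Σ <v,e_j> e_j||^2, the squared distance from v to span{e_j}.)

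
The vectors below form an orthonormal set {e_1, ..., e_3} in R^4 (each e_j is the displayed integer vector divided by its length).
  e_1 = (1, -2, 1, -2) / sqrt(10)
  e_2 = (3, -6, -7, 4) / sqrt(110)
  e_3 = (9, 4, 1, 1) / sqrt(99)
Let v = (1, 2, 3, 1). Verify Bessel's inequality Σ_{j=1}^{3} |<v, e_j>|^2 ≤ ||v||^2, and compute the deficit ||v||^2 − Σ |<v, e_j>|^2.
Σ |<v, e_j>|^2 = 11; ||v||^2 = 15; deficit = 4

Write each e_j = u_j / sqrt(<u_j, u_j>) where u_j is the displayed integer vector. Then <v, e_j> = <v, u_j> / sqrt(<u_j, u_j>), so |<v, e_j>|^2 = <v, u_j>^2 / <u_j, u_j>.
Coefficients: <v, e_1> = -2/sqrt(10), <v, e_2> = -26/sqrt(110), <v, e_3> = 21/sqrt(99).
Square and sum: Σ |<v, e_j>|^2 = 11.
Compute ||v||^2 = v·v = 15.
Deficit = 15 − 11 = 4 ≥ 0, confirming Bessel's inequality. (The deficit equals ||v − Σ <v,e_j> e_j||^2, the squared distance from v to span{e_j}.)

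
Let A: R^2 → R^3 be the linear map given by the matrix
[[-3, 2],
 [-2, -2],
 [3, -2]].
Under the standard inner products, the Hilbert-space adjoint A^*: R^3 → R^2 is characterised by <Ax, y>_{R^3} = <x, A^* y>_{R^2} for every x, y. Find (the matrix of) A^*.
A^* = A^T =
[[-3, -2, 3],
 [2, -2, -2]]

For real matrices with standard dot products, the defining identity <Ax, y> = <x, A^* y> gives (Ax)^T y = x^T (A^*) y, i.e. x^T A^T y = x^T (A^*) y. Since this holds for all x, y, we must have A^* = A^T. Therefore
A^* =
[[-3, -2, 3],
 [2, -2, -2]].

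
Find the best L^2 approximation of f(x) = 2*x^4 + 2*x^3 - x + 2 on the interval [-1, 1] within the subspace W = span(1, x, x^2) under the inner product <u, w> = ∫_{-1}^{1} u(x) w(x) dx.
g(x) = 12*x^2/7 + x/5 + 64/35

The best approximation g ∈ W is the orthogonal projection of f onto W. Writing g = a_0 + a_1 x + a_2 x^2, the coefficients solve the normal equations G · a = b where
  G_{ij} = <φ_i, φ_j> and b_i = <f, φ_i>, with φ_0 = 1, φ_1 = x, φ_2 = x^2.
G =
  [2, 0, 2/3]
  [0, 2/3, 0]
  [2/3, 0, 2/5],
b = (24/5, 2/15, 40/21).
Solving gives a_0 = 64/35, a_1 = 1/5, a_2 = 12/7, so
  g(x) = 12*x^2/7 + x/5 + 64/35.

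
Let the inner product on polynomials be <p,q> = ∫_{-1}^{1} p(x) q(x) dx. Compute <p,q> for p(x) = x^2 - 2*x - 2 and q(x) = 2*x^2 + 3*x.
<p,q> = -88/15

Expand the product: p(x)·q(x) = 2*x^4 - x^3 - 10*x^2 - 6*x.
∫_{-1}^{1} of each monomial x^k gives [2/(k+1) if k even, 0 if k odd]. Integrating term-by-term (or equivalently evaluating the antiderivative F(x) = 2*x^5/5 - x^4/4 - 10*x^3/3 - 3*x^2 at the endpoints):
  F(1) − F(−1) = -371/60 − (-19/60) = -88/15.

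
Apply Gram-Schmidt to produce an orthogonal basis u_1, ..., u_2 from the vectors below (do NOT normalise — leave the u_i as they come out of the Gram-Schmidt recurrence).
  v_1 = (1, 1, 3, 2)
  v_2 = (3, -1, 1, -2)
Orthogonal basis:
  u_1 = (1, 1, 3, 2)
  u_2 = (44/15, -16/15, 4/5, -32/15)

Apply the Gram-Schmidt recurrence
  u_1 = v_1
  u_i = v_i − Σ_{j<i} ((v_i · u_j) / (u_j · u_j)) · u_j.

Step by step this gives:
  u_1 = (1, 1, 3, 2)
  u_2 = (44/15, -16/15, 4/5, -32/15)

Orthogonality check:
  u_2 · u_1 = 0 (should be 0)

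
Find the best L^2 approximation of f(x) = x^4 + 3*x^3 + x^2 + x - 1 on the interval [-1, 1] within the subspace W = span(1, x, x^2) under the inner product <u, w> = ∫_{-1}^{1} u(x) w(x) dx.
g(x) = 13*x^2/7 + 14*x/5 - 38/35

The best approximation g ∈ W is the orthogonal projection of f onto W. Writing g = a_0 + a_1 x + a_2 x^2, the coefficients solve the normal equations G · a = b where
  G_{ij} = <φ_i, φ_j> and b_i = <f, φ_i>, with φ_0 = 1, φ_1 = x, φ_2 = x^2.
G =
  [2, 0, 2/3]
  [0, 2/3, 0]
  [2/3, 0, 2/5],
b = (-14/15, 28/15, 2/105).
Solving gives a_0 = -38/35, a_1 = 14/5, a_2 = 13/7, so
  g(x) = 13*x^2/7 + 14*x/5 - 38/35.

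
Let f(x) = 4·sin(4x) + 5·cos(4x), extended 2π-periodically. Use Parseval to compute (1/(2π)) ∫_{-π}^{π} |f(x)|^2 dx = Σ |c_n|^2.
Σ |c_n|^2 = 41/2

Expand |f|^2 and use orthogonality of {sin(nx), cos(mx)} on [-π, π]:
  ∫_{-π}^{π} sin(nx)^2 dx = π, ∫ cos(mx)^2 dx = π, and cross terms integrate to 0.
So ∫_{-π}^{π} f(x)^2 dx = 4^2 · π + 5^2 · π = (16 + 25)π.
Divide by 2π: (16 + 25)/2 = 41/2.
By Parseval, this equals Σ |c_n|^2.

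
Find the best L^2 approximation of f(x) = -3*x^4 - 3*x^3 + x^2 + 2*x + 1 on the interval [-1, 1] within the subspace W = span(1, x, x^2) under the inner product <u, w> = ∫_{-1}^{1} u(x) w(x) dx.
g(x) = -11*x^2/7 + x/5 + 44/35

The best approximation g ∈ W is the orthogonal projection of f onto W. Writing g = a_0 + a_1 x + a_2 x^2, the coefficients solve the normal equations G · a = b where
  G_{ij} = <φ_i, φ_j> and b_i = <f, φ_i>, with φ_0 = 1, φ_1 = x, φ_2 = x^2.
G =
  [2, 0, 2/3]
  [0, 2/3, 0]
  [2/3, 0, 2/5],
b = (22/15, 2/15, 22/105).
Solving gives a_0 = 44/35, a_1 = 1/5, a_2 = -11/7, so
  g(x) = -11*x^2/7 + x/5 + 44/35.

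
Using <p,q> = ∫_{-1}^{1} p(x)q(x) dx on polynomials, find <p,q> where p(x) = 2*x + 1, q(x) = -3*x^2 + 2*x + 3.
<p,q> = 20/3

Expand the product: p(x)·q(x) = -6*x^3 + x^2 + 8*x + 3.
∫_{-1}^{1} of each monomial x^k gives [2/(k+1) if k even, 0 if k odd]. Integrating term-by-term (or equivalently evaluating the antiderivative F(x) = -3*x^4/2 + x^3/3 + 4*x^2 + 3*x at the endpoints):
  F(1) − F(−1) = 35/6 − (-5/6) = 20/3.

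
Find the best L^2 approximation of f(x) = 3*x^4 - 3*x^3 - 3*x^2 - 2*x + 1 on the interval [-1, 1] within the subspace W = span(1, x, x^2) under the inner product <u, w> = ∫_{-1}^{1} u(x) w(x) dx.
g(x) = -3*x^2/7 - 19*x/5 + 26/35

The best approximation g ∈ W is the orthogonal projection of f onto W. Writing g = a_0 + a_1 x + a_2 x^2, the coefficients solve the normal equations G · a = b where
  G_{ij} = <φ_i, φ_j> and b_i = <f, φ_i>, with φ_0 = 1, φ_1 = x, φ_2 = x^2.
G =
  [2, 0, 2/3]
  [0, 2/3, 0]
  [2/3, 0, 2/5],
b = (6/5, -38/15, 34/105).
Solving gives a_0 = 26/35, a_1 = -19/5, a_2 = -3/7, so
  g(x) = -3*x^2/7 - 19*x/5 + 26/35.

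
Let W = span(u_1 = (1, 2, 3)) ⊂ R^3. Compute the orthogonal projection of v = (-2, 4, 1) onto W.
proj_W(v) = (9/14, 9/7, 27/14)

Set up U = [u_1 | ... | u_1] ∈ R^(3×1). The projector onto W = col(U) is P = U (U^T U)^(-1) U^T.
Compute U^T U =
  [14],
and U^T v = (9).
Solve U^T U · c = U^T v for the coefficients: c = (9/14). The projection is proj_W(v) = U c.
Check: (v - proj_W(v)) · u_1 = 0  (should be 0).
Result: proj_W(v) = (9/14, 9/7, 27/14).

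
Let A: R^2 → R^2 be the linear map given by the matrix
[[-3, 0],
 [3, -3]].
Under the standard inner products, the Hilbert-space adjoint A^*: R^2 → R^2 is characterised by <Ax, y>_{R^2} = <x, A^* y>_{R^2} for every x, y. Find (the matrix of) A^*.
A^* = A^T =
[[-3, 3],
 [0, -3]]

For real matrices with standard dot products, the defining identity <Ax, y> = <x, A^* y> gives (Ax)^T y = x^T (A^*) y, i.e. x^T A^T y = x^T (A^*) y. Since this holds for all x, y, we must have A^* = A^T. Therefore
A^* =
[[-3, 3],
 [0, -3]].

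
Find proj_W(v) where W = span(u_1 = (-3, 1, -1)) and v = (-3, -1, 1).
proj_W(v) = (-21/11, 7/11, -7/11)

Set up U = [u_1 | ... | u_1] ∈ R^(3×1). The projector onto W = col(U) is P = U (U^T U)^(-1) U^T.
Compute U^T U =
  [11],
and U^T v = (7).
Solve U^T U · c = U^T v for the coefficients: c = (7/11). The projection is proj_W(v) = U c.
Check: (v - proj_W(v)) · u_1 = 0  (should be 0).
Result: proj_W(v) = (-21/11, 7/11, -7/11).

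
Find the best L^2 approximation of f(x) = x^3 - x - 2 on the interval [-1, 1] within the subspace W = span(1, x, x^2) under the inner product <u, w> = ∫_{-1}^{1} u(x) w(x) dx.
g(x) = -2*x/5 - 2

The best approximation g ∈ W is the orthogonal projection of f onto W. Writing g = a_0 + a_1 x + a_2 x^2, the coefficients solve the normal equations G · a = b where
  G_{ij} = <φ_i, φ_j> and b_i = <f, φ_i>, with φ_0 = 1, φ_1 = x, φ_2 = x^2.
G =
  [2, 0, 2/3]
  [0, 2/3, 0]
  [2/3, 0, 2/5],
b = (-4, -4/15, -4/3).
Solving gives a_0 = -2, a_1 = -2/5, a_2 = 0, so
  g(x) = -2*x/5 - 2.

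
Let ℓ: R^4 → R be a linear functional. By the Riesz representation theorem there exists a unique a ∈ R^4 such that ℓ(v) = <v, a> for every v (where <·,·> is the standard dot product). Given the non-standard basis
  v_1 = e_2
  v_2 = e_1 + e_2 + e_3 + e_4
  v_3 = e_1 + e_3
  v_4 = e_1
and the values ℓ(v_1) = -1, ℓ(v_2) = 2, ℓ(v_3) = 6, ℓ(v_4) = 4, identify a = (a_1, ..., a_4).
a = (4, -1, 2, -3)

Write a = (a_1, ..., a_4) in the standard basis. For each basis vector v_i, ℓ(v_i) = <v_i, a> is a linear equation in the a_j's. Collect the n equations into a matrix system V a = ℓ, where row i of V is v_i (expressed in the standard basis). Since V is invertible (lower-triangular with 1s on the diagonal, up to permutation), solve by back-substitution:
  V =
[[0, 1, 0, 0],
 [1, 1, 1, 1],
 [1, 0, 1, 0],
 [1, 0, 0, 0]]
  V a = (-1, 2, 6, 4)
Solving gives a = (4, -1, 2, -3).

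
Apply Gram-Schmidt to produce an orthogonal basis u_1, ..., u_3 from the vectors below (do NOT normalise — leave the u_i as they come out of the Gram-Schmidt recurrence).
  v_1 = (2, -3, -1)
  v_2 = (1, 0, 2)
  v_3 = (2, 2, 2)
Orthogonal basis:
  u_1 = (2, -3, -1)
  u_2 = (1, 0, 2)
  u_3 = (48/35, 8/7, -24/35)

Apply the Gram-Schmidt recurrence
  u_1 = v_1
  u_i = v_i − Σ_{j<i} ((v_i · u_j) / (u_j · u_j)) · u_j.

Step by step this gives:
  u_1 = (2, -3, -1)
  u_2 = (1, 0, 2)
  u_3 = (48/35, 8/7, -24/35)

Orthogonality check:
  u_2 · u_1 = 0 (should be 0)
  u_3 · u_1 = 0 (should be 0)
  u_3 · u_2 = 0 (should be 0)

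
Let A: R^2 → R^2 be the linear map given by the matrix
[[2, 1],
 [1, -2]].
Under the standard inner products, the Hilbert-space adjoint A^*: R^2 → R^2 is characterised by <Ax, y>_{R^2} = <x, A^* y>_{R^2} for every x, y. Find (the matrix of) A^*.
A^* = A^T =
[[2, 1],
 [1, -2]]

For real matrices with standard dot products, the defining identity <Ax, y> = <x, A^* y> gives (Ax)^T y = x^T (A^*) y, i.e. x^T A^T y = x^T (A^*) y. Since this holds for all x, y, we must have A^* = A^T. Therefore
A^* =
[[2, 1],
 [1, -2]].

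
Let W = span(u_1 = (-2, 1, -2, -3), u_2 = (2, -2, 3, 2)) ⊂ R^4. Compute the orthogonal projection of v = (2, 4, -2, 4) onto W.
proj_W(v) = (8/9, 26/9, -22/9, 14/3)

Set up U = [u_1 | ... | u_2] ∈ R^(4×2). The projector onto W = col(U) is P = U (U^T U)^(-1) U^T.
Compute U^T U =
  [18, -18]
  [-18, 21],
and U^T v = (-8, -2).
Solve U^T U · c = U^T v for the coefficients: c = (-34/9, -10/3). The projection is proj_W(v) = U c.
Check: (v - proj_W(v)) · u_1 = 0  (should be 0).
Check: (v - proj_W(v)) · u_2 = 0  (should be 0).
Result: proj_W(v) = (8/9, 26/9, -22/9, 14/3).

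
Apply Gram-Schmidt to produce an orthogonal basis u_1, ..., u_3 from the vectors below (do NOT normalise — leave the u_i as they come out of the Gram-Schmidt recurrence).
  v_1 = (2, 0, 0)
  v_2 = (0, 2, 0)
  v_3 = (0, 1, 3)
Orthogonal basis:
  u_1 = (2, 0, 0)
  u_2 = (0, 2, 0)
  u_3 = (0, 0, 3)

Apply the Gram-Schmidt recurrence
  u_1 = v_1
  u_i = v_i − Σ_{j<i} ((v_i · u_j) / (u_j · u_j)) · u_j.

Step by step this gives:
  u_1 = (2, 0, 0)
  u_2 = (0, 2, 0)
  u_3 = (0, 0, 3)

Orthogonality check:
  u_2 · u_1 = 0 (should be 0)
  u_3 · u_1 = 0 (should be 0)
  u_3 · u_2 = 0 (should be 0)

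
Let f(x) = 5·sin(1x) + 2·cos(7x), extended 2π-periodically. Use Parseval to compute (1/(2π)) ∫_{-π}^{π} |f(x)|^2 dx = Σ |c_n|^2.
Σ |c_n|^2 = 29/2

Expand |f|^2 and use orthogonality of {sin(nx), cos(mx)} on [-π, π]:
  ∫_{-π}^{π} sin(nx)^2 dx = π, ∫ cos(mx)^2 dx = π, and cross terms integrate to 0.
So ∫_{-π}^{π} f(x)^2 dx = 5^2 · π + 2^2 · π = (25 + 4)π.
Divide by 2π: (25 + 4)/2 = 29/2.
By Parseval, this equals Σ |c_n|^2.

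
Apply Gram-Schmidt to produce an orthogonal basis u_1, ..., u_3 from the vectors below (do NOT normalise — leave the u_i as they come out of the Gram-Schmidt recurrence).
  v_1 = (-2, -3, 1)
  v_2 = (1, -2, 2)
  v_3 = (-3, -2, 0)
Orthogonal basis:
  u_1 = (-2, -3, 1)
  u_2 = (13/7, -5/7, 11/7)
  u_3 = (-4/45, 1/9, 7/45)

Apply the Gram-Schmidt recurrence
  u_1 = v_1
  u_i = v_i − Σ_{j<i} ((v_i · u_j) / (u_j · u_j)) · u_j.

Step by step this gives:
  u_1 = (-2, -3, 1)
  u_2 = (13/7, -5/7, 11/7)
  u_3 = (-4/45, 1/9, 7/45)

Orthogonality check:
  u_2 · u_1 = 0 (should be 0)
  u_3 · u_1 = 0 (should be 0)
  u_3 · u_2 = 0 (should be 0)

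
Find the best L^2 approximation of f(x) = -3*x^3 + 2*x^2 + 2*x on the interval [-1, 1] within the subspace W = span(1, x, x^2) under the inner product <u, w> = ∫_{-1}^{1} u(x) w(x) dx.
g(x) = 2*x^2 + x/5

The best approximation g ∈ W is the orthogonal projection of f onto W. Writing g = a_0 + a_1 x + a_2 x^2, the coefficients solve the normal equations G · a = b where
  G_{ij} = <φ_i, φ_j> and b_i = <f, φ_i>, with φ_0 = 1, φ_1 = x, φ_2 = x^2.
G =
  [2, 0, 2/3]
  [0, 2/3, 0]
  [2/3, 0, 2/5],
b = (4/3, 2/15, 4/5).
Solving gives a_0 = 0, a_1 = 1/5, a_2 = 2, so
  g(x) = 2*x^2 + x/5.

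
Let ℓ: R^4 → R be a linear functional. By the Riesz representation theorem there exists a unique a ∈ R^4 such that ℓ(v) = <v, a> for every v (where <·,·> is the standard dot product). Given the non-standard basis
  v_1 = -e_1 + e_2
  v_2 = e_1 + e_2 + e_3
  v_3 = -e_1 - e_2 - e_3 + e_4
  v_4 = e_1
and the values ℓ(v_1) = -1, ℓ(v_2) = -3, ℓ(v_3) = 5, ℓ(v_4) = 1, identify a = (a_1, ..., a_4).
a = (1, 0, -4, 2)

Write a = (a_1, ..., a_4) in the standard basis. For each basis vector v_i, ℓ(v_i) = <v_i, a> is a linear equation in the a_j's. Collect the n equations into a matrix system V a = ℓ, where row i of V is v_i (expressed in the standard basis). Since V is invertible (lower-triangular with 1s on the diagonal, up to permutation), solve by back-substitution:
  V =
[[-1, 1, 0, 0],
 [1, 1, 1, 0],
 [-1, -1, -1, 1],
 [1, 0, 0, 0]]
  V a = (-1, -3, 5, 1)
Solving gives a = (1, 0, -4, 2).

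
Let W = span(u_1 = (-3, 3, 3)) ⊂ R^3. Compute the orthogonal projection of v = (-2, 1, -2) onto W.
proj_W(v) = (-1/3, 1/3, 1/3)

Set up U = [u_1 | ... | u_1] ∈ R^(3×1). The projector onto W = col(U) is P = U (U^T U)^(-1) U^T.
Compute U^T U =
  [27],
and U^T v = (3).
Solve U^T U · c = U^T v for the coefficients: c = (1/9). The projection is proj_W(v) = U c.
Check: (v - proj_W(v)) · u_1 = 0  (should be 0).
Result: proj_W(v) = (-1/3, 1/3, 1/3).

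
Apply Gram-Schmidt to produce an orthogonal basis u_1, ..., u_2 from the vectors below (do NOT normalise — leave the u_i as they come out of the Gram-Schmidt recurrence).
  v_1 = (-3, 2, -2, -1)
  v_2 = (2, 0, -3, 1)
Orthogonal basis:
  u_1 = (-3, 2, -2, -1)
  u_2 = (11/6, 1/9, -28/9, 17/18)

Apply the Gram-Schmidt recurrence
  u_1 = v_1
  u_i = v_i − Σ_{j<i} ((v_i · u_j) / (u_j · u_j)) · u_j.

Step by step this gives:
  u_1 = (-3, 2, -2, -1)
  u_2 = (11/6, 1/9, -28/9, 17/18)

Orthogonality check:
  u_2 · u_1 = 0 (should be 0)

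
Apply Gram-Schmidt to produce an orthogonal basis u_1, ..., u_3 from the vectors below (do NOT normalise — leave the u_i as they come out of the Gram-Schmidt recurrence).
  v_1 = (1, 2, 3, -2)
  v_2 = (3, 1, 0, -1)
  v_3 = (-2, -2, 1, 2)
Orthogonal basis:
  u_1 = (1, 2, 3, -2)
  u_2 = (47/18, 2/9, -7/6, -2/9)
  u_3 = (102/149, -153/149, 170/149, 153/149)

Apply the Gram-Schmidt recurrence
  u_1 = v_1
  u_i = v_i − Σ_{j<i} ((v_i · u_j) / (u_j · u_j)) · u_j.

Step by step this gives:
  u_1 = (1, 2, 3, -2)
  u_2 = (47/18, 2/9, -7/6, -2/9)
  u_3 = (102/149, -153/149, 170/149, 153/149)

Orthogonality check:
  u_2 · u_1 = 0 (should be 0)
  u_3 · u_1 = 0 (should be 0)
  u_3 · u_2 = 0 (should be 0)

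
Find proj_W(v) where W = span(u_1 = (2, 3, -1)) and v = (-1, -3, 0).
proj_W(v) = (-11/7, -33/14, 11/14)

Set up U = [u_1 | ... | u_1] ∈ R^(3×1). The projector onto W = col(U) is P = U (U^T U)^(-1) U^T.
Compute U^T U =
  [14],
and U^T v = (-11).
Solve U^T U · c = U^T v for the coefficients: c = (-11/14). The projection is proj_W(v) = U c.
Check: (v - proj_W(v)) · u_1 = 0  (should be 0).
Result: proj_W(v) = (-11/7, -33/14, 11/14).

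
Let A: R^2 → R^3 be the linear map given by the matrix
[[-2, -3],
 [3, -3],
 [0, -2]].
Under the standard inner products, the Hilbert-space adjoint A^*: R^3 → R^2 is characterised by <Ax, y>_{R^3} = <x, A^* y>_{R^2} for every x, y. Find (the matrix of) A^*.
A^* = A^T =
[[-2, 3, 0],
 [-3, -3, -2]]

For real matrices with standard dot products, the defining identity <Ax, y> = <x, A^* y> gives (Ax)^T y = x^T (A^*) y, i.e. x^T A^T y = x^T (A^*) y. Since this holds for all x, y, we must have A^* = A^T. Therefore
A^* =
[[-2, 3, 0],
 [-3, -3, -2]].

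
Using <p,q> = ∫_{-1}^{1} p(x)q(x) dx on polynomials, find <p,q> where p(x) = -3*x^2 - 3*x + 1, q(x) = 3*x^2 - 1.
<p,q> = -8/5

Expand the product: p(x)·q(x) = -9*x^4 - 9*x^3 + 6*x^2 + 3*x - 1.
∫_{-1}^{1} of each monomial x^k gives [2/(k+1) if k even, 0 if k odd]. Integrating term-by-term (or equivalently evaluating the antiderivative F(x) = -9*x^5/5 - 9*x^4/4 + 2*x^3 + 3*x^2/2 - x at the endpoints):
  F(1) − F(−1) = -31/20 − (1/20) = -8/5.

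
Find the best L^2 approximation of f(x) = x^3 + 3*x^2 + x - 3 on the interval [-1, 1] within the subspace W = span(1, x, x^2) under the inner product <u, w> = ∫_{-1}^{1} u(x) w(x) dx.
g(x) = 3*x^2 + 8*x/5 - 3

The best approximation g ∈ W is the orthogonal projection of f onto W. Writing g = a_0 + a_1 x + a_2 x^2, the coefficients solve the normal equations G · a = b where
  G_{ij} = <φ_i, φ_j> and b_i = <f, φ_i>, with φ_0 = 1, φ_1 = x, φ_2 = x^2.
G =
  [2, 0, 2/3]
  [0, 2/3, 0]
  [2/3, 0, 2/5],
b = (-4, 16/15, -4/5).
Solving gives a_0 = -3, a_1 = 8/5, a_2 = 3, so
  g(x) = 3*x^2 + 8*x/5 - 3.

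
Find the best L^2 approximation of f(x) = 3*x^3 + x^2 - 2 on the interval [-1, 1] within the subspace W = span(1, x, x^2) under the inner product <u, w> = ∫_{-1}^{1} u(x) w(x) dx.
g(x) = x^2 + 9*x/5 - 2

The best approximation g ∈ W is the orthogonal projection of f onto W. Writing g = a_0 + a_1 x + a_2 x^2, the coefficients solve the normal equations G · a = b where
  G_{ij} = <φ_i, φ_j> and b_i = <f, φ_i>, with φ_0 = 1, φ_1 = x, φ_2 = x^2.
G =
  [2, 0, 2/3]
  [0, 2/3, 0]
  [2/3, 0, 2/5],
b = (-10/3, 6/5, -14/15).
Solving gives a_0 = -2, a_1 = 9/5, a_2 = 1, so
  g(x) = x^2 + 9*x/5 - 2.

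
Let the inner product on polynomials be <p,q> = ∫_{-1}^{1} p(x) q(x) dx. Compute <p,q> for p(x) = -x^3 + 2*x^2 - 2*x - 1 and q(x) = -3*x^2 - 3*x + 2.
<p,q> = 52/15

Expand the product: p(x)·q(x) = 3*x^5 - 3*x^4 - 2*x^3 + 13*x^2 - x - 2.
∫_{-1}^{1} of each monomial x^k gives [2/(k+1) if k even, 0 if k odd]. Integrating term-by-term (or equivalently evaluating the antiderivative F(x) = x^6/2 - 3*x^5/5 - x^4/2 + 13*x^3/3 - x^2/2 - 2*x at the endpoints):
  F(1) − F(−1) = 37/30 − (-67/30) = 52/15.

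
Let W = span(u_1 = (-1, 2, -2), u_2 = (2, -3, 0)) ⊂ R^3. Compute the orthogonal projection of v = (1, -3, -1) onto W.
proj_W(v) = (95/53, -131/53, -46/53)

Set up U = [u_1 | ... | u_2] ∈ R^(3×2). The projector onto W = col(U) is P = U (U^T U)^(-1) U^T.
Compute U^T U =
  [9, -8]
  [-8, 13],
and U^T v = (-5, 11).
Solve U^T U · c = U^T v for the coefficients: c = (23/53, 59/53). The projection is proj_W(v) = U c.
Check: (v - proj_W(v)) · u_1 = 0  (should be 0).
Check: (v - proj_W(v)) · u_2 = 0  (should be 0).
Result: proj_W(v) = (95/53, -131/53, -46/53).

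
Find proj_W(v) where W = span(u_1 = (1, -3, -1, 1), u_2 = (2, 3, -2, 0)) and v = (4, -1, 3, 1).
proj_W(v) = (106/179, -201/179, -106/179, 80/179)

Set up U = [u_1 | ... | u_2] ∈ R^(4×2). The projector onto W = col(U) is P = U (U^T U)^(-1) U^T.
Compute U^T U =
  [12, -5]
  [-5, 17],
and U^T v = (5, -1).
Solve U^T U · c = U^T v for the coefficients: c = (80/179, 13/179). The projection is proj_W(v) = U c.
Check: (v - proj_W(v)) · u_1 = 0  (should be 0).
Check: (v - proj_W(v)) · u_2 = 0  (should be 0).
Result: proj_W(v) = (106/179, -201/179, -106/179, 80/179).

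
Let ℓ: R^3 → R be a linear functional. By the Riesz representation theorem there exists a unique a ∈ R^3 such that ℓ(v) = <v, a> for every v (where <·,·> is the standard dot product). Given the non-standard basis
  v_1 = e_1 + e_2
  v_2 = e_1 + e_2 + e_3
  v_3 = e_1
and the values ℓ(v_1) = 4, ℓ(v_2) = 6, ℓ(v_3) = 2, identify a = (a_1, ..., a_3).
a = (2, 2, 2)

Write a = (a_1, ..., a_3) in the standard basis. For each basis vector v_i, ℓ(v_i) = <v_i, a> is a linear equation in the a_j's. Collect the n equations into a matrix system V a = ℓ, where row i of V is v_i (expressed in the standard basis). Since V is invertible (lower-triangular with 1s on the diagonal, up to permutation), solve by back-substitution:
  V =
[[1, 1, 0],
 [1, 1, 1],
 [1, 0, 0]]
  V a = (4, 6, 2)
Solving gives a = (2, 2, 2).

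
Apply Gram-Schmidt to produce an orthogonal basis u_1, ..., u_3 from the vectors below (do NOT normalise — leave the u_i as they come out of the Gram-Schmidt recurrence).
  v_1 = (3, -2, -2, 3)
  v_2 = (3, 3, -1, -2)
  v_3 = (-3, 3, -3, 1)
Orthogonal basis:
  u_1 = (3, -2, -2, 3)
  u_2 = (81/26, 38/13, -14/13, -49/26)
  u_3 = (-480/199, 1457/597, -2045/597, 1048/597)

Apply the Gram-Schmidt recurrence
  u_1 = v_1
  u_i = v_i − Σ_{j<i} ((v_i · u_j) / (u_j · u_j)) · u_j.

Step by step this gives:
  u_1 = (3, -2, -2, 3)
  u_2 = (81/26, 38/13, -14/13, -49/26)
  u_3 = (-480/199, 1457/597, -2045/597, 1048/597)

Orthogonality check:
  u_2 · u_1 = 0 (should be 0)
  u_3 · u_1 = 0 (should be 0)
  u_3 · u_2 = 0 (should be 0)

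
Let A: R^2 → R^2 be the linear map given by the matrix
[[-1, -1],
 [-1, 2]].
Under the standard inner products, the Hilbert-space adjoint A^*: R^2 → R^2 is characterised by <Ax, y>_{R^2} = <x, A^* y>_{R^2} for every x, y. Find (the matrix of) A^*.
A^* = A^T =
[[-1, -1],
 [-1, 2]]

For real matrices with standard dot products, the defining identity <Ax, y> = <x, A^* y> gives (Ax)^T y = x^T (A^*) y, i.e. x^T A^T y = x^T (A^*) y. Since this holds for all x, y, we must have A^* = A^T. Therefore
A^* =
[[-1, -1],
 [-1, 2]].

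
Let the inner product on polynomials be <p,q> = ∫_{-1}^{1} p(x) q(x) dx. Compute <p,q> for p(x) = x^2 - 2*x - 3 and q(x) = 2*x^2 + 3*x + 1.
<p,q> = -188/15

Expand the product: p(x)·q(x) = 2*x^4 - x^3 - 11*x^2 - 11*x - 3.
∫_{-1}^{1} of each monomial x^k gives [2/(k+1) if k even, 0 if k odd]. Integrating term-by-term (or equivalently evaluating the antiderivative F(x) = 2*x^5/5 - x^4/4 - 11*x^3/3 - 11*x^2/2 - 3*x at the endpoints):
  F(1) − F(−1) = -721/60 − (31/60) = -188/15.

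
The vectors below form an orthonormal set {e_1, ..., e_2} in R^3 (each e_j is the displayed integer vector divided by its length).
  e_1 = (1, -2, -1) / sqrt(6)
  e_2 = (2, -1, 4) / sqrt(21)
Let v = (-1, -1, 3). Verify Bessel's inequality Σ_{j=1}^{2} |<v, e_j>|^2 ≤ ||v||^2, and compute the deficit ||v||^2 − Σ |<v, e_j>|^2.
Σ |<v, e_j>|^2 = 45/7; ||v||^2 = 11; deficit = 32/7

Write each e_j = u_j / sqrt(<u_j, u_j>) where u_j is the displayed integer vector. Then <v, e_j> = <v, u_j> / sqrt(<u_j, u_j>), so |<v, e_j>|^2 = <v, u_j>^2 / <u_j, u_j>.
Coefficients: <v, e_1> = -2/sqrt(6), <v, e_2> = 11/sqrt(21).
Square and sum: Σ |<v, e_j>|^2 = 45/7.
Compute ||v||^2 = v·v = 11.
Deficit = 11 − 45/7 = 32/7 ≥ 0, confirming Bessel's inequality. (The deficit equals ||v − Σ <v,e_j> e_j||^2, the squared distance from v to span{e_j}.)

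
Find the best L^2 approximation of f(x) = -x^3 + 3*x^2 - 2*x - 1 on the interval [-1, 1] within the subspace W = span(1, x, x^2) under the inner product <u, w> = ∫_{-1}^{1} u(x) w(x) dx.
g(x) = 3*x^2 - 13*x/5 - 1

The best approximation g ∈ W is the orthogonal projection of f onto W. Writing g = a_0 + a_1 x + a_2 x^2, the coefficients solve the normal equations G · a = b where
  G_{ij} = <φ_i, φ_j> and b_i = <f, φ_i>, with φ_0 = 1, φ_1 = x, φ_2 = x^2.
G =
  [2, 0, 2/3]
  [0, 2/3, 0]
  [2/3, 0, 2/5],
b = (0, -26/15, 8/15).
Solving gives a_0 = -1, a_1 = -13/5, a_2 = 3, so
  g(x) = 3*x^2 - 13*x/5 - 1.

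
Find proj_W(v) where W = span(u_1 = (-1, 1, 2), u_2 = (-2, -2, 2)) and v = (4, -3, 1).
proj_W(v) = (5/14, -25/14, -10/7)

Set up U = [u_1 | ... | u_2] ∈ R^(3×2). The projector onto W = col(U) is P = U (U^T U)^(-1) U^T.
Compute U^T U =
  [6, 4]
  [4, 12],
and U^T v = (-5, 0).
Solve U^T U · c = U^T v for the coefficients: c = (-15/14, 5/14). The projection is proj_W(v) = U c.
Check: (v - proj_W(v)) · u_1 = 0  (should be 0).
Check: (v - proj_W(v)) · u_2 = 0  (should be 0).
Result: proj_W(v) = (5/14, -25/14, -10/7).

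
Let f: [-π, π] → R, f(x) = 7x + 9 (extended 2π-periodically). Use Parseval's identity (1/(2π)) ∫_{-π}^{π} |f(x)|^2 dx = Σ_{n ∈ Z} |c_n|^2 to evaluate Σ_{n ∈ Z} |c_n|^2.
Σ |c_n|^2 = 49π^2/3 + 81

Expand and integrate term by term over [-π, π]:
  ∫ (7x)^2 dx = 49·(2π^3/3); ∫ 2·7·(9)·x dx = 0 (odd integrand); ∫ 9^2 dx = 81·2π.
So (1/(2π)) ∫_{-π}^{π} (7x + 9)^2 dx = 49π^2/3 + 81 = 49π^2/3 + 81.
Parseval ⇒ Σ |c_n|^2 = 49π^2/3 + 81.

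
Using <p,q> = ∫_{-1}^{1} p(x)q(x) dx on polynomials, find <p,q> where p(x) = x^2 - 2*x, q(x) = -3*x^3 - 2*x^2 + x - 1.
<p,q> = -2/5

Expand the product: p(x)·q(x) = -3*x^5 + 4*x^4 + 5*x^3 - 3*x^2 + 2*x.
∫_{-1}^{1} of each monomial x^k gives [2/(k+1) if k even, 0 if k odd]. Integrating term-by-term (or equivalently evaluating the antiderivative F(x) = -x^6/2 + 4*x^5/5 + 5*x^4/4 - x^3 + x^2 at the endpoints):
  F(1) − F(−1) = 31/20 − (39/20) = -2/5.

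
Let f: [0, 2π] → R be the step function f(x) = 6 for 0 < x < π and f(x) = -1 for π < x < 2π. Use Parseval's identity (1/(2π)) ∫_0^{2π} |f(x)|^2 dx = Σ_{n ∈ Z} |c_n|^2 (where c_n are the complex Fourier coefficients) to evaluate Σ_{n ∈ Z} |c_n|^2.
Σ |c_n|^2 = 37/2

Parseval equates the L^2 energy of f (normalised by 1/(2π)) with the ℓ^2 sum of its Fourier coefficients: (1/(2π)) ∫_0^{2π} |f|^2 = Σ |c_n|^2.
Compute the left side: (1/(2π)) [∫_0^π 6^2 dx + ∫_π^{2π} (-1)^2 dx] = (1/(2π)) · (36π + 1π) = (36 + 1)/2 = 37/2.
So Σ_{n ∈ Z} |c_n|^2 = 37/2.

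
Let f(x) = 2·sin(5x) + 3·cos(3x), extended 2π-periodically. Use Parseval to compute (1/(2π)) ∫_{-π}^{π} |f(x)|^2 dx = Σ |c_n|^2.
Σ |c_n|^2 = 13/2

Expand |f|^2 and use orthogonality of {sin(nx), cos(mx)} on [-π, π]:
  ∫_{-π}^{π} sin(nx)^2 dx = π, ∫ cos(mx)^2 dx = π, and cross terms integrate to 0.
So ∫_{-π}^{π} f(x)^2 dx = 2^2 · π + 3^2 · π = (4 + 9)π.
Divide by 2π: (4 + 9)/2 = 13/2.
By Parseval, this equals Σ |c_n|^2.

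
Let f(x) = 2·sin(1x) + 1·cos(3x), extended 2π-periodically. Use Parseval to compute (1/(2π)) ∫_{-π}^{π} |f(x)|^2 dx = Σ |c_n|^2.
Σ |c_n|^2 = 5/2

Expand |f|^2 and use orthogonality of {sin(nx), cos(mx)} on [-π, π]:
  ∫_{-π}^{π} sin(nx)^2 dx = π, ∫ cos(mx)^2 dx = π, and cross terms integrate to 0.
So ∫_{-π}^{π} f(x)^2 dx = 2^2 · π + 1^2 · π = (4 + 1)π.
Divide by 2π: (4 + 1)/2 = 5/2.
By Parseval, this equals Σ |c_n|^2.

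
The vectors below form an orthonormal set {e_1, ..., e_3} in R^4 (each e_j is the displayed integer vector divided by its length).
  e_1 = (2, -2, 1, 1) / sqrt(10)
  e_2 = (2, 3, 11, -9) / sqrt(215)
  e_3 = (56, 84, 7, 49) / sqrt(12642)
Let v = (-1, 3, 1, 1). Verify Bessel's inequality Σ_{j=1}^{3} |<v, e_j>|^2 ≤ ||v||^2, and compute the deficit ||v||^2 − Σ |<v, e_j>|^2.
Σ |<v, e_j>|^2 = 9; ||v||^2 = 12; deficit = 3

Write each e_j = u_j / sqrt(<u_j, u_j>) where u_j is the displayed integer vector. Then <v, e_j> = <v, u_j> / sqrt(<u_j, u_j>), so |<v, e_j>|^2 = <v, u_j>^2 / <u_j, u_j>.
Coefficients: <v, e_1> = -6/sqrt(10), <v, e_2> = 9/sqrt(215), <v, e_3> = 252/sqrt(12642).
Square and sum: Σ |<v, e_j>|^2 = 9.
Compute ||v||^2 = v·v = 12.
Deficit = 12 − 9 = 3 ≥ 0, confirming Bessel's inequality. (The deficit equals ||v − Σ <v,e_j> e_j||^2, the squared distance from v to span{e_j}.)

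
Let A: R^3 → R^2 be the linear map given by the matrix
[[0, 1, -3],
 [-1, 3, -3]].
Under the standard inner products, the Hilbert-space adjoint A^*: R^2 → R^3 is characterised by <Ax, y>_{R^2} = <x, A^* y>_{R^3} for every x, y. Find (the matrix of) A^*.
A^* = A^T =
[[0, -1],
 [1, 3],
 [-3, -3]]

For real matrices with standard dot products, the defining identity <Ax, y> = <x, A^* y> gives (Ax)^T y = x^T (A^*) y, i.e. x^T A^T y = x^T (A^*) y. Since this holds for all x, y, we must have A^* = A^T. Therefore
A^* =
[[0, -1],
 [1, 3],
 [-3, -3]].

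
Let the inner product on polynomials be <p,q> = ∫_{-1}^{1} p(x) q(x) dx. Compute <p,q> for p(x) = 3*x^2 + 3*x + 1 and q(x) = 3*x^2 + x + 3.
<p,q> = 98/5

Expand the product: p(x)·q(x) = 9*x^4 + 12*x^3 + 15*x^2 + 10*x + 3.
∫_{-1}^{1} of each monomial x^k gives [2/(k+1) if k even, 0 if k odd]. Integrating term-by-term (or equivalently evaluating the antiderivative F(x) = 9*x^5/5 + 3*x^4 + 5*x^3 + 5*x^2 + 3*x at the endpoints):
  F(1) − F(−1) = 89/5 − (-9/5) = 98/5.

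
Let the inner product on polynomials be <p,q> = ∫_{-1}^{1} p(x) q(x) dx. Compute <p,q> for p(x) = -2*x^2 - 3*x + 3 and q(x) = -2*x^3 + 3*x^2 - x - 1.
<p,q> = 10/3

Expand the product: p(x)·q(x) = 4*x^5 - 13*x^3 + 14*x^2 - 3.
∫_{-1}^{1} of each monomial x^k gives [2/(k+1) if k even, 0 if k odd]. Integrating term-by-term (or equivalently evaluating the antiderivative F(x) = 2*x^6/3 - 13*x^4/4 + 14*x^3/3 - 3*x at the endpoints):
  F(1) − F(−1) = -11/12 − (-17/4) = 10/3.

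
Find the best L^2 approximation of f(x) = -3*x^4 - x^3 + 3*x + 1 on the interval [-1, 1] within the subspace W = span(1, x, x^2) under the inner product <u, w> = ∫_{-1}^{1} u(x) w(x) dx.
g(x) = -18*x^2/7 + 12*x/5 + 44/35

The best approximation g ∈ W is the orthogonal projection of f onto W. Writing g = a_0 + a_1 x + a_2 x^2, the coefficients solve the normal equations G · a = b where
  G_{ij} = <φ_i, φ_j> and b_i = <f, φ_i>, with φ_0 = 1, φ_1 = x, φ_2 = x^2.
G =
  [2, 0, 2/3]
  [0, 2/3, 0]
  [2/3, 0, 2/5],
b = (4/5, 8/5, -4/21).
Solving gives a_0 = 44/35, a_1 = 12/5, a_2 = -18/7, so
  g(x) = -18*x^2/7 + 12*x/5 + 44/35.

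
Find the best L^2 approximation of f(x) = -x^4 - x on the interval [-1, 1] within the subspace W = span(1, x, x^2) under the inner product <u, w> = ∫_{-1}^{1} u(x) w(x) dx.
g(x) = -6*x^2/7 - x + 3/35

The best approximation g ∈ W is the orthogonal projection of f onto W. Writing g = a_0 + a_1 x + a_2 x^2, the coefficients solve the normal equations G · a = b where
  G_{ij} = <φ_i, φ_j> and b_i = <f, φ_i>, with φ_0 = 1, φ_1 = x, φ_2 = x^2.
G =
  [2, 0, 2/3]
  [0, 2/3, 0]
  [2/3, 0, 2/5],
b = (-2/5, -2/3, -2/7).
Solving gives a_0 = 3/35, a_1 = -1, a_2 = -6/7, so
  g(x) = -6*x^2/7 - x + 3/35.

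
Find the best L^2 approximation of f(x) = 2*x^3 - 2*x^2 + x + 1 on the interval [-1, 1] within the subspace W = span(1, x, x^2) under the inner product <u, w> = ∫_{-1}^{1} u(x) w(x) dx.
g(x) = -2*x^2 + 11*x/5 + 1

The best approximation g ∈ W is the orthogonal projection of f onto W. Writing g = a_0 + a_1 x + a_2 x^2, the coefficients solve the normal equations G · a = b where
  G_{ij} = <φ_i, φ_j> and b_i = <f, φ_i>, with φ_0 = 1, φ_1 = x, φ_2 = x^2.
G =
  [2, 0, 2/3]
  [0, 2/3, 0]
  [2/3, 0, 2/5],
b = (2/3, 22/15, -2/15).
Solving gives a_0 = 1, a_1 = 11/5, a_2 = -2, so
  g(x) = -2*x^2 + 11*x/5 + 1.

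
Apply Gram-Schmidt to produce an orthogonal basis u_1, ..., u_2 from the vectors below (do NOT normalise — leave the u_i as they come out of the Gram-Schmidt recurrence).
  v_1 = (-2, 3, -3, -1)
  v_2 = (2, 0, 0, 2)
Orthogonal basis:
  u_1 = (-2, 3, -3, -1)
  u_2 = (34/23, 18/23, -18/23, 40/23)

Apply the Gram-Schmidt recurrence
  u_1 = v_1
  u_i = v_i − Σ_{j<i} ((v_i · u_j) / (u_j · u_j)) · u_j.

Step by step this gives:
  u_1 = (-2, 3, -3, -1)
  u_2 = (34/23, 18/23, -18/23, 40/23)

Orthogonality check:
  u_2 · u_1 = 0 (should be 0)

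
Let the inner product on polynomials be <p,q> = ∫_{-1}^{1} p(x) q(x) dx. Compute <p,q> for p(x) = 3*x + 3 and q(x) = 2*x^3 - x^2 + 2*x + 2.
<p,q> = 82/5

Expand the product: p(x)·q(x) = 6*x^4 + 3*x^3 + 3*x^2 + 12*x + 6.
∫_{-1}^{1} of each monomial x^k gives [2/(k+1) if k even, 0 if k odd]. Integrating term-by-term (or equivalently evaluating the antiderivative F(x) = 6*x^5/5 + 3*x^4/4 + x^3 + 6*x^2 + 6*x at the endpoints):
  F(1) − F(−1) = 299/20 − (-29/20) = 82/5.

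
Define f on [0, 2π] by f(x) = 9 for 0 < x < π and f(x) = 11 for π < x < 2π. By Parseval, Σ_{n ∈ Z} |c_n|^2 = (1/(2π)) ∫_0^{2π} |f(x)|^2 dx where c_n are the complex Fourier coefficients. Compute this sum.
Σ |c_n|^2 = 101

Parseval equates the L^2 energy of f (normalised by 1/(2π)) with the ℓ^2 sum of its Fourier coefficients: (1/(2π)) ∫_0^{2π} |f|^2 = Σ |c_n|^2.
Compute the left side: (1/(2π)) [∫_0^π 9^2 dx + ∫_π^{2π} 11^2 dx] = (1/(2π)) · (81π + 121π) = (81 + 121)/2 = 101.
So Σ_{n ∈ Z} |c_n|^2 = 101.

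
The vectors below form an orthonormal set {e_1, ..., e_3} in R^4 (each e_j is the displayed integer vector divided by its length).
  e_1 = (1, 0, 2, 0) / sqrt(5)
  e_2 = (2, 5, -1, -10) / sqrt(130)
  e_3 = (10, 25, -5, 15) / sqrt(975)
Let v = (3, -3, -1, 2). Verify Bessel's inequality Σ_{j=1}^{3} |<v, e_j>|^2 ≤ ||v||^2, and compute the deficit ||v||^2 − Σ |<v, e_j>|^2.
Σ |<v, e_j>|^2 = 19/3; ||v||^2 = 23; deficit = 50/3

Write each e_j = u_j / sqrt(<u_j, u_j>) where u_j is the displayed integer vector. Then <v, e_j> = <v, u_j> / sqrt(<u_j, u_j>), so |<v, e_j>|^2 = <v, u_j>^2 / <u_j, u_j>.
Coefficients: <v, e_1> = 1/sqrt(5), <v, e_2> = -28/sqrt(130), <v, e_3> = -10/sqrt(975).
Square and sum: Σ |<v, e_j>|^2 = 19/3.
Compute ||v||^2 = v·v = 23.
Deficit = 23 − 19/3 = 50/3 ≥ 0, confirming Bessel's inequality. (The deficit equals ||v − Σ <v,e_j> e_j||^2, the squared distance from v to span{e_j}.)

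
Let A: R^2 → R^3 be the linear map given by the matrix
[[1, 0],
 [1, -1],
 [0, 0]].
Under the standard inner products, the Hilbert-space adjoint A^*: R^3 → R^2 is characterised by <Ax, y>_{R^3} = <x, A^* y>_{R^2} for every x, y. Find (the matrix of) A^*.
A^* = A^T =
[[1, 1, 0],
 [0, -1, 0]]

For real matrices with standard dot products, the defining identity <Ax, y> = <x, A^* y> gives (Ax)^T y = x^T (A^*) y, i.e. x^T A^T y = x^T (A^*) y. Since this holds for all x, y, we must have A^* = A^T. Therefore
A^* =
[[1, 1, 0],
 [0, -1, 0]].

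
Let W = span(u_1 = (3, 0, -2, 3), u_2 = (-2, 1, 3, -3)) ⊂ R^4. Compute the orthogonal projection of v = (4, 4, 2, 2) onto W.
proj_W(v) = (302/65, 206/65, 142/65, 96/65)

Set up U = [u_1 | ... | u_2] ∈ R^(4×2). The projector onto W = col(U) is P = U (U^T U)^(-1) U^T.
Compute U^T U =
  [22, -21]
  [-21, 23],
and U^T v = (14, -4).
Solve U^T U · c = U^T v for the coefficients: c = (238/65, 206/65). The projection is proj_W(v) = U c.
Check: (v - proj_W(v)) · u_1 = 0  (should be 0).
Check: (v - proj_W(v)) · u_2 = 0  (should be 0).
Result: proj_W(v) = (302/65, 206/65, 142/65, 96/65).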